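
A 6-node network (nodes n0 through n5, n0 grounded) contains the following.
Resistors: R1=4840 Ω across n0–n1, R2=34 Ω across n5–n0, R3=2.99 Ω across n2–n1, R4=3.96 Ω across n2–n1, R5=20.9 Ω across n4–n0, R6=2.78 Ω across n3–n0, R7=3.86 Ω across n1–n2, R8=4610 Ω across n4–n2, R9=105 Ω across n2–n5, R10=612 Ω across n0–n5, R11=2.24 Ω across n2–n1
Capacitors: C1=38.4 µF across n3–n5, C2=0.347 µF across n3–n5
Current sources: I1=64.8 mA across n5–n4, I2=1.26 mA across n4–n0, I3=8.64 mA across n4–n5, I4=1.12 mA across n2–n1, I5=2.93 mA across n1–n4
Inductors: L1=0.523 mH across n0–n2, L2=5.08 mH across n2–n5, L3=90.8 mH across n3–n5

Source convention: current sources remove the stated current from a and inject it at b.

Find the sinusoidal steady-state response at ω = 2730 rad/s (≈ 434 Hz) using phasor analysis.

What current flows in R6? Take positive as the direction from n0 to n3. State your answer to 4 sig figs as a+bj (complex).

Apply KCL at each of the 5 non-ground nodes and solve the resulting linear system.
Node n1: branches {R1, R3, R4, R7, I4, R11, I5} → V_1 = -0.07247+0.01808j
Node n2: branches {R3, R4, L1, L2, R7, R8, R9, I4, R11} → V_2 = -0.07108+0.01808j
Node n3: branches {C1, R6, C2, L3} → V_3 = -0.1363-0.1657j
Node n4: branches {I1, R5, I2, R8, I3, I5} → V_4 = 1.203+8.159e-05j
Node n5: branches {C1, I1, R2, L2, C2, I3, R9, R10, L3} → V_5 = -0.7222+0.3163j

0.04904+0.05961j A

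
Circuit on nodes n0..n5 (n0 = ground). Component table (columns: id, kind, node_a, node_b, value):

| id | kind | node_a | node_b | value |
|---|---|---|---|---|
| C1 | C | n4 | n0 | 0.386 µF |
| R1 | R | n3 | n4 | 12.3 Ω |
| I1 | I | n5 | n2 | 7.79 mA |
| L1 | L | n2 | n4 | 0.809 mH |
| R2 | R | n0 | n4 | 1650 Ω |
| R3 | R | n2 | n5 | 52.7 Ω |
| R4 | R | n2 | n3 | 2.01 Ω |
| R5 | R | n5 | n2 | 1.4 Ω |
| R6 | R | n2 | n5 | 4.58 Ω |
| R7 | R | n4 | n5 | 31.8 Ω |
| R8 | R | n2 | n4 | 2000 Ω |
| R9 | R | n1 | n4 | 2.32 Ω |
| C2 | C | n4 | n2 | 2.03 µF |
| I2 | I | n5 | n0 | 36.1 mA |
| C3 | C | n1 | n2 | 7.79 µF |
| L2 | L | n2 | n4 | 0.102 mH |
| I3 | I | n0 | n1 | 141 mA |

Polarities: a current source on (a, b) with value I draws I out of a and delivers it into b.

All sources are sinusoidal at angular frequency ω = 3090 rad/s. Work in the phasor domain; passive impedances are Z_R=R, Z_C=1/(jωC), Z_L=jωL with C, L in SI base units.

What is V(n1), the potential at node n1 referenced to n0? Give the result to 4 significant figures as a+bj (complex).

Apply KCL at each of the 5 non-ground nodes and solve the resulting linear system.
Node n1: branches {R9, C3, I3} → V_1 = 35.85-69.92j
Node n2: branches {I1, L1, R3, R4, R5, R6, R8, C2, C3, L2} → V_2 = 35.52-69.91j
Node n3: branches {R1, R4} → V_3 = 35.52-69.91j
Node n4: branches {C1, R1, L1, R2, R7, R8, R9, C2, L2} → V_4 = 35.52-69.90j
Node n5: branches {I1, R3, R5, R6, R7, I2} → V_5 = 35.47-69.91j

35.85-69.92j V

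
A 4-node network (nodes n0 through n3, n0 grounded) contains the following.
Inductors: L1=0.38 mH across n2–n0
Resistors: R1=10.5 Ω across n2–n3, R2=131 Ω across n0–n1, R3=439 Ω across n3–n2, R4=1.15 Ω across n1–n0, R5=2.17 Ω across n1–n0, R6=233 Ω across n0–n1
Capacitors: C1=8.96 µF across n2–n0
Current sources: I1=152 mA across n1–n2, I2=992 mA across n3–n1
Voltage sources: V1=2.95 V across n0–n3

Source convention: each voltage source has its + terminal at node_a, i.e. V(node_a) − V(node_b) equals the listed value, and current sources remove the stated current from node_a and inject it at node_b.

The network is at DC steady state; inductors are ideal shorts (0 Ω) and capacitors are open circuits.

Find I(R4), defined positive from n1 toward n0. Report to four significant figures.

MNA unknowns: 3 node voltages V₁..V_3 plus 2 source currents (L1, V1)
L1: row V2−V0=0, i_L1 at 2,0
R1: Y=0.09524 on G[2,3]
R2: Y=0.007634 on G[0,1]
C1: Y=0.000 on G[2,0]
R3: Y=0.002278 on G[3,2]
I1: z[1]−=0.152, z[2]+=0.152
I2: z[3]−=0.992, z[1]+=0.992
R4: Y=0.8696 on G[1,0]
R5: Y=0.4608 on G[1,0]
R6: Y=0.004292 on G[0,1]
V1: row V0−V3=2.95, i_V1 at 0,3
solve → V1=0.6258, V2=0.000, V3=-2.950
aux → i_L1=-0.1357, i_V1=0.7043

0.5442 A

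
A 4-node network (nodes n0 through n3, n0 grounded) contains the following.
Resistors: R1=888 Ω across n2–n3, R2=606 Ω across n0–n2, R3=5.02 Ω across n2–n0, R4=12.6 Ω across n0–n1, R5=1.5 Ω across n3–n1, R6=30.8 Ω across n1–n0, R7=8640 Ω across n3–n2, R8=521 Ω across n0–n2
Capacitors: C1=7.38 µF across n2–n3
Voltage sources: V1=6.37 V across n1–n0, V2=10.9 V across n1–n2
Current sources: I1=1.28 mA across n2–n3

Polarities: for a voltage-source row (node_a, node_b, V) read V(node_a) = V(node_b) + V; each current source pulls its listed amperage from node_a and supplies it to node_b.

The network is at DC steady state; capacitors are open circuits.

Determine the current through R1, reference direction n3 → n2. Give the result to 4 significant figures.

Element admittances at DC:
  Y(R1) = 0.001126 S between n2,n3
  Y(C1) = 0.000 S between n2,n3
  Y(R2) = 0.001650 S between n0,n2
  Y(R3) = 0.1992 S between n2,n0
  Y(R4) = 0.07937 S between n0,n1
  Y(R5) = 0.6667 S between n3,n1
  Y(R6) = 0.03247 S between n1,n0
  Y(R7) = 0.0001157 S between n3,n2
  Y(R8) = 0.001919 S between n0,n2
  V1: constraint V(n1)−V(n0) = 6.37
  V2: constraint V(n1)−V(n2) = 10.9
  I1: injects 0.00128 A into n3 (from n2)
Assemble and solve the 5×5 MNA system:
  V(n1)=6.370  V(n2)=-4.530  V(n3)=6.352
  i(V1)=0.2062  i(V2)=-0.9308

0.01225 A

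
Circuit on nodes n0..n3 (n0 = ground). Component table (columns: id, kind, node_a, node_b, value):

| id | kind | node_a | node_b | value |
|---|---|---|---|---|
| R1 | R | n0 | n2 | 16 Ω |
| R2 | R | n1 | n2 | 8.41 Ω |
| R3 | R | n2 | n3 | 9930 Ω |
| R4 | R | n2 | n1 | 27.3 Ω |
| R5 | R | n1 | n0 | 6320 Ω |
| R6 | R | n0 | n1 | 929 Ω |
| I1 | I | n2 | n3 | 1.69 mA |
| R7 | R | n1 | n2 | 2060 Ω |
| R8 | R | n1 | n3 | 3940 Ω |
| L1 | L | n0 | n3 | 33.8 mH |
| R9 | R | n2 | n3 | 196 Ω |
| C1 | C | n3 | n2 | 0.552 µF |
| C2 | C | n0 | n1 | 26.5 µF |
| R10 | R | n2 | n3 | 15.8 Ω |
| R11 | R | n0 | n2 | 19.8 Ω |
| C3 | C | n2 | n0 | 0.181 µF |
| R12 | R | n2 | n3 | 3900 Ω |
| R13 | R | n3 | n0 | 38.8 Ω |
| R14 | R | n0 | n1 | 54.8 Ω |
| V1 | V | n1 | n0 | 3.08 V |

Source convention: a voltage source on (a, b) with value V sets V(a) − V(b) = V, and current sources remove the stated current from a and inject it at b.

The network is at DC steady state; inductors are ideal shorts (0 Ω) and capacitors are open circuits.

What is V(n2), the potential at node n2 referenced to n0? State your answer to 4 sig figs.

1.418 V

Element admittances at DC:
  Y(R1) = 0.06250 S between n0,n2
  Y(R2) = 0.1189 S between n1,n2
  Y(R3) = 0.0001007 S between n2,n3
  Y(R4) = 0.03663 S between n2,n1
  Y(R5) = 0.0001582 S between n1,n0
  Y(R6) = 0.001076 S between n0,n1
  I1: injects 0.00169 A into n3 (from n2)
  Y(R7) = 0.0004854 S between n1,n2
  Y(R8) = 0.0002538 S between n1,n3
  L1: short n0↔n3 (DC inductor)
  Y(R9) = 0.005102 S between n2,n3
  Y(C1) = 0.000 S between n3,n2
  Y(C2) = 0.000 S between n0,n1
  Y(R10) = 0.06329 S between n2,n3
  Y(R11) = 0.05051 S between n0,n2
  Y(C3) = 0.000 S between n2,n0
  Y(R12) = 0.0002564 S between n2,n3
  Y(R13) = 0.02577 S between n3,n0
  Y(R14) = 0.01825 S between n0,n1
  V1: constraint V(n1)−V(n0) = 3.08
Assemble and solve the 5×5 MNA system:
  V(n1)=3.080  V(n2)=1.418  V(n3)=0.000
  i(L1)=-0.09994  i(V1)=-0.3201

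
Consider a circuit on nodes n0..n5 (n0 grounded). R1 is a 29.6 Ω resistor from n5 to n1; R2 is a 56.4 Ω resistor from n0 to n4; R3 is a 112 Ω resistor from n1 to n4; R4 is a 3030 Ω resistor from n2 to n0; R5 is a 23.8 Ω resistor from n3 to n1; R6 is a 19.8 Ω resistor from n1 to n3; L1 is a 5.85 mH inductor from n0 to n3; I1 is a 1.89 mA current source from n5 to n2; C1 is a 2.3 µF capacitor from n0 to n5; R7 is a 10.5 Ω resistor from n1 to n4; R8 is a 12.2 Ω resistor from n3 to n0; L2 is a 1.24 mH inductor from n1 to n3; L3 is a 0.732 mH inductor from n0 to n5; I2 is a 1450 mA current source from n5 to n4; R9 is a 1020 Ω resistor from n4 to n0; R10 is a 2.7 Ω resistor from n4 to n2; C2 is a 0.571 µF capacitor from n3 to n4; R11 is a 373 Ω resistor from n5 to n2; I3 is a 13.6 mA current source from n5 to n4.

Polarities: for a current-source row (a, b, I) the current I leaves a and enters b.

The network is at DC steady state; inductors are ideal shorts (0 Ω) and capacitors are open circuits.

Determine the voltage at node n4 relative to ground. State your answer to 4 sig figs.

MNA unknowns: 5 node voltages V₁..V_5 plus 3 source currents (L1, L2, L3)
R1: Y=0.03378 on G[5,1]
R2: Y=0.01773 on G[0,4]
R3: Y=0.008929 on G[1,4]
R4: Y=0.0003300 on G[2,0]
R5: Y=0.04202 on G[3,1]
R6: Y=0.05051 on G[1,3]
L1: row V0−V3=0, i_L1 at 0,3
I1: z[5]−=0.00189, z[2]+=0.00189
C1: Y=0.000 on G[0,5]
R7: Y=0.09524 on G[1,4]
R8: Y=0.08197 on G[3,0]
L2: row V1−V3=0, i_L2 at 1,3
L3: row V0−V5=0, i_L3 at 0,5
I2: z[5]−=1.45, z[4]+=1.45
R9: Y=0.0009804 on G[4,0]
R10: Y=0.3704 on G[4,2]
C2: Y=0.000 on G[3,4]
R11: Y=0.002681 on G[5,2]
I3: z[5]−=0.0136, z[4]+=0.0136
solve → V1=0.000, V2=11.55, V3=0.000, V4=11.64, V5=0.000
aux → i_L1=-1.213, i_L2=1.213, i_L3=1.435

11.64 V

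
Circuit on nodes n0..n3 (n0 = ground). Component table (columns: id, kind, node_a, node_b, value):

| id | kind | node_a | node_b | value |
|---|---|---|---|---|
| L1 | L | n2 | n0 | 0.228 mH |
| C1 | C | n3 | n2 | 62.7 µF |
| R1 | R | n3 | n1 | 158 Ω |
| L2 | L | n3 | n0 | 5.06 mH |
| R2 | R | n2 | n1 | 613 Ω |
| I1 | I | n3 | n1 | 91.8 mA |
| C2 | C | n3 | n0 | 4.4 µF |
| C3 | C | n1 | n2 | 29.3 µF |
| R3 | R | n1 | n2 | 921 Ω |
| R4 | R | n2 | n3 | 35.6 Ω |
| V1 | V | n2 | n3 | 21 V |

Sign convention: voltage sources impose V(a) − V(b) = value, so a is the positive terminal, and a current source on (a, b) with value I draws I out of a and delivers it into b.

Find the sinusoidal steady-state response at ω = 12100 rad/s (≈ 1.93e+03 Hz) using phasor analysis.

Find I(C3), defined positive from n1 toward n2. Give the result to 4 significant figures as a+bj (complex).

-0.04108-0.001048j A

MNA unknowns: 3 node voltages V₁..V_3 plus 1 source current (V1)
L1: Y=0.000-0.3625j on G[2,0]
C1: Y=0.000+0.7587j on G[3,2]
R1: Y=0.006329+0.000j on G[3,1]
L2: Y=0.000-0.01633j on G[3,0]
R2: Y=0.001631+0.000j on G[2,1]
I1: z[3]−=0.0918, z[1]+=0.0918
C2: Y=0.000+0.05324j on G[3,0]
C3: Y=0.000+0.3545j on G[1,2]
R3: Y=0.001086+0.000j on G[1,2]
R4: Y=0.02809+0.000j on G[2,3]
V1: row V2−V3=21, i_V1 at 2,3
solve → V1=-2.384+0.1159j, V2=-2.381+0.000j, V3=-23.38+0.000j
aux → i_V1=-0.6310-16.80j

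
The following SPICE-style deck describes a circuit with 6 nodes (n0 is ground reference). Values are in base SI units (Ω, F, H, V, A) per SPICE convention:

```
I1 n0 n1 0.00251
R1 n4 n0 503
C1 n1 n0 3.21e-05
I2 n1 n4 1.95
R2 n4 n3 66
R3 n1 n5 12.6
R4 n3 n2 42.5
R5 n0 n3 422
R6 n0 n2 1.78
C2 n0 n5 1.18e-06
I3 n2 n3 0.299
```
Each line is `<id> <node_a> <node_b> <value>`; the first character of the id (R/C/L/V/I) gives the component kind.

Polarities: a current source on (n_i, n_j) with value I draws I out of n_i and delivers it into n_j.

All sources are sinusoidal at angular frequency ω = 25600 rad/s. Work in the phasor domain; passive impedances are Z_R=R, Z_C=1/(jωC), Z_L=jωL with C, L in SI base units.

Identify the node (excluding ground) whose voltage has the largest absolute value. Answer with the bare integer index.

MNA unknowns: 5 node voltages V₁..V_5
I1: z[0]−=0.00251, z[1]+=0.00251
R1: Y=0.001988+0.000j on G[4,0]
C1: Y=0.000+0.8218j on G[1,0]
I2: z[1]−=1.95, z[4]+=1.95
R2: Y=0.01515+0.000j on G[4,3]
R3: Y=0.07937+0.000j on G[1,5]
R4: Y=0.02353+0.000j on G[3,2]
R5: Y=0.002370+0.000j on G[0,3]
R6: Y=0.5618+0.000j on G[0,2]
C2: Y=0.000+0.03021j on G[0,5]
I3: z[2]−=0.299, z[3]+=0.299
solve → V1=-0.02719+2.296j, V2=2.515+0.000j, V3=75.28+0.000j, V4=180.3+0.000j, V5=0.7395+2.014j

4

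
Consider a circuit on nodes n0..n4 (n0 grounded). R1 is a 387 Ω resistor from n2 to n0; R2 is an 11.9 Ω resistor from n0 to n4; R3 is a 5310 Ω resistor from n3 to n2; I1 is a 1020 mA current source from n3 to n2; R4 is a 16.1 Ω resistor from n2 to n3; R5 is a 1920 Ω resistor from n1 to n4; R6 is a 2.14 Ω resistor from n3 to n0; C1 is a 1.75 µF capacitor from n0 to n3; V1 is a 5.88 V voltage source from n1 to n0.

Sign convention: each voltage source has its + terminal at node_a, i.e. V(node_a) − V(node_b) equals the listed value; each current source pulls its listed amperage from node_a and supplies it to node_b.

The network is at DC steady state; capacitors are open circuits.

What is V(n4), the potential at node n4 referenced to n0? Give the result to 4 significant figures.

Apply KCL at each of the 4 non-ground nodes and solve the resulting linear system.
Node n1: branches {R5, V1} → V_1 = 5.880
Node n2: branches {R1, R3, I1, R4} → V_2 = 15.64
Node n3: branches {R3, I1, R4, R6, C1} → V_3 = -0.08647
Node n4: branches {R2, R5} → V_4 = 0.03622
Source currents: i(V1)=-0.003044

0.03622 V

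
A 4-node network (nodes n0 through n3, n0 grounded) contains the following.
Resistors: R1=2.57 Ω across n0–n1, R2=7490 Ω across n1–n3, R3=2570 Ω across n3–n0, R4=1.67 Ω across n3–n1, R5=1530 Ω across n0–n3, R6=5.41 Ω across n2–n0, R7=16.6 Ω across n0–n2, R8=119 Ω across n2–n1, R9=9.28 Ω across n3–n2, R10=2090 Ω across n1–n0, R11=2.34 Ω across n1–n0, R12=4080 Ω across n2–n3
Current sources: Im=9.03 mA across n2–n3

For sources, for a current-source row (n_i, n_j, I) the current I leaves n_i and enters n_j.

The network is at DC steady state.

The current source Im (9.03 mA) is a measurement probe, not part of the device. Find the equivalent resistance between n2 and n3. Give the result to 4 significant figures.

R_eq = 3.900 Ω

Apply KCL at each of the 3 non-ground nodes and solve the resulting linear system.
Node n1: branches {R1, R2, R4, R8, R10, R11} → V_1 = 0.006106
Node n2: branches {R6, R7, R8, R9, R12, Im} → V_2 = -0.02041
Node n3: branches {R2, R3, R4, R5, R9, R12, Im} → V_3 = 0.01481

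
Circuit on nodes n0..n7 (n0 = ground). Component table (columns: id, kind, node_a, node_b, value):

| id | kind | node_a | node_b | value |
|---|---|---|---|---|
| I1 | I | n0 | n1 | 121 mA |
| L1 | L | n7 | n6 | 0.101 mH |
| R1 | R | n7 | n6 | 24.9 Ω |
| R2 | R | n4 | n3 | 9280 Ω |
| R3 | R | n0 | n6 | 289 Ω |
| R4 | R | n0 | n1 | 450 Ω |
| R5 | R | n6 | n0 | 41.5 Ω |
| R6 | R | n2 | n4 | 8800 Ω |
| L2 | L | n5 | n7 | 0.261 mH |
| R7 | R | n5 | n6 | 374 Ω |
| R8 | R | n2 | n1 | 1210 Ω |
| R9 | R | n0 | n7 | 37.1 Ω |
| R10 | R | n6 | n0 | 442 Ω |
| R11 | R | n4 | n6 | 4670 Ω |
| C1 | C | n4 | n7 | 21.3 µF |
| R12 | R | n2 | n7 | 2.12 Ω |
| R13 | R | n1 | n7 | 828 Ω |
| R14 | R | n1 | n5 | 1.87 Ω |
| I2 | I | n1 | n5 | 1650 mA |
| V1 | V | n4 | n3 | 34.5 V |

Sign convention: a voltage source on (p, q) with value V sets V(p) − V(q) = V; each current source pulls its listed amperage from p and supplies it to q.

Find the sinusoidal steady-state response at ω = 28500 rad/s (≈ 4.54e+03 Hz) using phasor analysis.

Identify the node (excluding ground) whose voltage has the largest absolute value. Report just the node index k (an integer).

3

Element admittances at ω=28500 rad/s:
  I1: injects 0.121 A into n1 (from n0)
  Y(L1) = 0.000-0.3474j S between n7,n6
  Y(R1) = 0.04016+0.000j S between n7,n6
  Y(R2) = 0.0001078+0.000j S between n4,n3
  Y(R3) = 0.003460+0.000j S between n0,n6
  Y(R4) = 0.002222+0.000j S between n0,n1
  Y(R5) = 0.02410+0.000j S between n6,n0
  Y(R6) = 0.0001136+0.000j S between n2,n4
  Y(L2) = 0.000-0.1344j S between n5,n7
  Y(R7) = 0.002674+0.000j S between n5,n6
  Y(R8) = 0.0008264+0.000j S between n2,n1
  Y(R9) = 0.02695+0.000j S between n0,n7
  Y(R10) = 0.002262+0.000j S between n6,n0
  Y(R11) = 0.0002141+0.000j S between n4,n6
  Y(C1) = 0.000+0.6070j S between n4,n7
  Y(R12) = 0.4717+0.000j S between n2,n7
  Y(R13) = 0.001208+0.000j S between n1,n7
  Y(R14) = 0.5348+0.000j S between n1,n5
  I2: injects 1.65 A into n5 (from n1)
  V1: constraint V(n4)−V(n3) = 34.5
Assemble and solve the 8×8 MNA system:
  V(n1)=-0.6164+0.9974j  V(n2)=2.172+0.05611j  V(n3)=-32.32+0.05448j  V(n4)=2.176+0.05448j  V(n5)=2.230+1.005j  V(n6)=2.136-0.1236j  V(n7)=2.176+0.05446j
  i(V1)=-0.003718+0.000j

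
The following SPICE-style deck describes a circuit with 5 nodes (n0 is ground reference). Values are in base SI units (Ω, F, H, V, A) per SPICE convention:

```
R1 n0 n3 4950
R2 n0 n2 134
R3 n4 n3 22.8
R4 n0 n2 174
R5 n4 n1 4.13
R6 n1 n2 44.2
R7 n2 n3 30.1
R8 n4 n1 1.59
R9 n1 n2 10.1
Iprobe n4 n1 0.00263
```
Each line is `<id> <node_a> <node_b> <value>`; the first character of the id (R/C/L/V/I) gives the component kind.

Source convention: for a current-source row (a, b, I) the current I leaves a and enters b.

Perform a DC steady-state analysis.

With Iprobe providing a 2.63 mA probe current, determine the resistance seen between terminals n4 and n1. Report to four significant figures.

Apply KCL at each of the 4 non-ground nodes and solve the resulting linear system.
Node n1: branches {R5, R6, R8, R9, Iprobe} → V_1 = 0.0004217
Node n2: branches {R2, R4, R6, R7, R9} → V_2 = 2.192e-05
Node n3: branches {R1, R3, R7} → V_3 = -0.001433
Node n4: branches {R3, R5, R8, Iprobe} → V_4 = -0.002542

R_eq = 1.127 Ω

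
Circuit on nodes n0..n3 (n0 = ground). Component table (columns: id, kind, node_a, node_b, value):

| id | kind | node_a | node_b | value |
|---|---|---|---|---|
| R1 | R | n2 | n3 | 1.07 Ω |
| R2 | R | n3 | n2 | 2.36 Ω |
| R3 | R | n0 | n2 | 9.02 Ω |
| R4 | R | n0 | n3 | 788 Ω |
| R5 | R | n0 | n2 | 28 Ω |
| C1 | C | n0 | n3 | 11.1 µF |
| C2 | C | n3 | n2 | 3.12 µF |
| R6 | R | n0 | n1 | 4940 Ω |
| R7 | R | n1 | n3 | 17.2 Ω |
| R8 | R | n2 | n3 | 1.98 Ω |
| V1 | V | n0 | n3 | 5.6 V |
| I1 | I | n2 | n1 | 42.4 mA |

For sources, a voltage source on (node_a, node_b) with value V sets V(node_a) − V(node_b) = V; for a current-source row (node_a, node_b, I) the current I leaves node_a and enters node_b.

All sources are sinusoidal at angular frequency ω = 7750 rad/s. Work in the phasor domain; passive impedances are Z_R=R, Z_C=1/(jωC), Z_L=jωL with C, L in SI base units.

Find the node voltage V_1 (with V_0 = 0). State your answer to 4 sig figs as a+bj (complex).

Element admittances at ω=7750 rad/s:
  Y(R1) = 0.9346+0.000j S between n2,n3
  Y(R2) = 0.4237+0.000j S between n3,n2
  Y(R3) = 0.1109+0.000j S between n0,n2
  Y(R4) = 0.001269+0.000j S between n0,n3
  Y(R5) = 0.03571+0.000j S between n0,n2
  Y(C1) = 0.000+0.08603j S between n0,n3
  Y(C2) = 0.000+0.02418j S between n3,n2
  Y(R6) = 0.0002024+0.000j S between n0,n1
  Y(R7) = 0.05814+0.000j S between n1,n3
  Y(R8) = 0.5051+0.000j S between n2,n3
  V1: constraint V(n0)−V(n3) = 5.6
  I1: injects 0.0424 A into n1 (from n2)
Assemble and solve the 4×4 MNA system:
  V(n1)=-4.854+0.000j  V(n2)=-5.213-0.004659j  V(n3)=-5.600+0.000j
  i(V1)=-0.7722-0.4824j

-4.854+0.000j V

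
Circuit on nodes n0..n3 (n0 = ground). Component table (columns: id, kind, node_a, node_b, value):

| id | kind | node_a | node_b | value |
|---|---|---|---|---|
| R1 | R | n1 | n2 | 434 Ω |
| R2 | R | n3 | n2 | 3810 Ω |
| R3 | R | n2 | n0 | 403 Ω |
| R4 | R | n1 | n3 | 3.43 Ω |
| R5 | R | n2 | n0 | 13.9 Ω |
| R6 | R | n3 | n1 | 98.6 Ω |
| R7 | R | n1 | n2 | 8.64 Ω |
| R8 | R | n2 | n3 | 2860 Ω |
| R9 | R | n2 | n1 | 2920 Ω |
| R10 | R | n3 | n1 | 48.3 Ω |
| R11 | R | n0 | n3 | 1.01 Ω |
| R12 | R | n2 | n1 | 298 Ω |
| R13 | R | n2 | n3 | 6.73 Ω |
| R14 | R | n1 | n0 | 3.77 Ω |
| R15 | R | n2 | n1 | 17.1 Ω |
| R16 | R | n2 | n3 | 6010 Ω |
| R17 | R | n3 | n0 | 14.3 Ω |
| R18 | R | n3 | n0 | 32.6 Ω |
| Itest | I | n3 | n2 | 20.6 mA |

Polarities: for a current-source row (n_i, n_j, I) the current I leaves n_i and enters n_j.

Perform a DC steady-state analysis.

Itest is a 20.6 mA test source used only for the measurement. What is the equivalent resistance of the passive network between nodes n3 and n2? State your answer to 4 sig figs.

R_eq = 2.876 Ω

MNA unknowns: 3 node voltages V₁..V_3
R1: Y=0.002304 on G[1,2]
R2: Y=0.0002625 on G[3,2]
R3: Y=0.002481 on G[2,0]
R4: Y=0.2915 on G[1,3]
R5: Y=0.07194 on G[2,0]
R6: Y=0.01014 on G[3,1]
R7: Y=0.1157 on G[1,2]
R8: Y=0.0003497 on G[2,3]
R9: Y=0.0003425 on G[2,1]
R10: Y=0.02070 on G[3,1]
R11: Y=0.9901 on G[0,3]
R12: Y=0.003356 on G[2,1]
R13: Y=0.1486 on G[2,3]
R14: Y=0.2653 on G[1,0]
R15: Y=0.05848 on G[2,1]
R16: Y=0.0001664 on G[2,3]
R17: Y=0.06993 on G[3,0]
R18: Y=0.03067 on G[3,0]
Itest: z[3]−=0.0206, z[2]+=0.0206
solve → V1=0.009945, V2=0.05319, V3=-0.006048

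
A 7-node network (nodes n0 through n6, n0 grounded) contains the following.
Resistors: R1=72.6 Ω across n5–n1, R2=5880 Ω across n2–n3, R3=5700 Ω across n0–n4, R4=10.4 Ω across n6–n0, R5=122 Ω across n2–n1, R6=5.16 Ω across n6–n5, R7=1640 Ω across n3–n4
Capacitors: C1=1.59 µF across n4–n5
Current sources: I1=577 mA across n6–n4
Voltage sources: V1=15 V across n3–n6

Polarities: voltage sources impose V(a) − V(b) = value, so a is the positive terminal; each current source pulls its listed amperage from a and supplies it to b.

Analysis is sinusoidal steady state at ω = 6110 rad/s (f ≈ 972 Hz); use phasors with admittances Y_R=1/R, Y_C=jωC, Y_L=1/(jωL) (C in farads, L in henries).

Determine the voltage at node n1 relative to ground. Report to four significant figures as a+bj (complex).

Apply KCL at each of the 6 non-ground nodes and solve the resulting linear system.
Node n1: branches {R1, R5} → V_1 = 3.132+0.3460j
Node n2: branches {R2, R5} → V_2 = 3.373+0.3412j
Node n3: branches {R2, R7, V1} → V_3 = 14.99+0.1083j
Node n4: branches {R3, R7, C1, I1} → V_4 = 7.793-59.36j
Node n5: branches {R1, R6, C1} → V_5 = 2.989+0.3489j
Node n6: branches {R4, R6, I1, V1} → V_6 = -0.01422+0.1083j
Source currents: i(V1)=-0.006361-0.03622j

3.132+0.3460j V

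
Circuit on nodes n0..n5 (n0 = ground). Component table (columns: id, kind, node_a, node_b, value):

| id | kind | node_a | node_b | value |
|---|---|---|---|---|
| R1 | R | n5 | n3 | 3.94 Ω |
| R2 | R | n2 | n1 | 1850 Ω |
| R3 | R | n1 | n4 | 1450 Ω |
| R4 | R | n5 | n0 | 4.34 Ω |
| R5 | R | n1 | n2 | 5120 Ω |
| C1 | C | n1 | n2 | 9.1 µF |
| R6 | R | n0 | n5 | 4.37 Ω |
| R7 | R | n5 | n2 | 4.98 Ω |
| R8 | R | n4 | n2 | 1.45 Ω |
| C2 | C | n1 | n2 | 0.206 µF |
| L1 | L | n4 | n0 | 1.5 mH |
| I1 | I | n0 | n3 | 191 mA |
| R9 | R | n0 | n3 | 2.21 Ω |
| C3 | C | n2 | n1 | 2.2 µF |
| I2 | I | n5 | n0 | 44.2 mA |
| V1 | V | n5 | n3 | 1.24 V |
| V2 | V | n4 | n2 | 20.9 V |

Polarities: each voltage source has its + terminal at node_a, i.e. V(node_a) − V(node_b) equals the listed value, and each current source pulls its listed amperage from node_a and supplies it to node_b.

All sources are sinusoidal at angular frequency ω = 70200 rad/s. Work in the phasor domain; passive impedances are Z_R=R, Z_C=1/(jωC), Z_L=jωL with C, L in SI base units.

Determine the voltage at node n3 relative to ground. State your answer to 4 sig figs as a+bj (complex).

MNA unknowns: 5 node voltages V₁..V_5 plus 2 source currents (V1, V2)
R1: Y=0.2538+0.000j on G[5,3]
R2: Y=0.0005405+0.000j on G[2,1]
R3: Y=0.0006897+0.000j on G[1,4]
R4: Y=0.2304+0.000j on G[5,0]
R5: Y=0.0001953+0.000j on G[1,2]
C1: Y=0.000+0.6388j on G[1,2]
R6: Y=0.2288+0.000j on G[0,5]
R7: Y=0.2008+0.000j on G[5,2]
R8: Y=0.6897+0.000j on G[4,2]
C2: Y=0.000+0.01446j on G[1,2]
L1: Y=0.000-0.009497j on G[4,0]
I1: z[0]−=0.191, z[3]+=0.191
R9: Y=0.4525+0.000j on G[0,3]
C3: Y=0.000+0.1544j on G[2,1]
I2: z[5]−=0.0442, z[0]+=0.0442
V1: row V5−V3=1.24, i_V1 at 5,3
V2: row V4−V2=20.9, i_V2 at 4,2
solve → V1=0.7045+1.229j, V2=0.7045+1.247j, V3=-0.4766+0.2250j, V4=21.60+1.247j, V5=0.7634+0.2250j
aux → i_V1=-0.7214+0.1018j, i_V2=-14.44+0.2052j

-0.4766+0.2250j V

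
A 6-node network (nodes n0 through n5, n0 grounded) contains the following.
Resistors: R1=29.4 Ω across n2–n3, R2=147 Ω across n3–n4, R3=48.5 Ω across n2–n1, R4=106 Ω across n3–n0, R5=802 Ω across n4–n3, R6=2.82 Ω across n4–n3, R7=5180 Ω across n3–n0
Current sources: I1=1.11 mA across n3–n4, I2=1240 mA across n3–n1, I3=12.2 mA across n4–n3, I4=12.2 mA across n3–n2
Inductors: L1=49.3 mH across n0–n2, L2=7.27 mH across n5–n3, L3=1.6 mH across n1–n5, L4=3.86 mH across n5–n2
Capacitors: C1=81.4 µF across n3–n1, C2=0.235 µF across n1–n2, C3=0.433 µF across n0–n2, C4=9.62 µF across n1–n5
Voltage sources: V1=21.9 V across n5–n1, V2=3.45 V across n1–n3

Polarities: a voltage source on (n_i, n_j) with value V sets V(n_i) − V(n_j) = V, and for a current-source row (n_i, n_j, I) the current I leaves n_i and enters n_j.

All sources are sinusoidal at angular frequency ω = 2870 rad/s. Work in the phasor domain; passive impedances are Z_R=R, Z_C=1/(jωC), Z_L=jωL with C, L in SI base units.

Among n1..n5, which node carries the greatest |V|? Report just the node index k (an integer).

Element admittances at ω=2870 rad/s:
  Y(R1) = 0.03401+0.000j S between n2,n3
  I1: injects 0.00111 A into n4 (from n3)
  Y(L1) = 0.000-0.007068j S between n0,n2
  Y(C1) = 0.000+0.2336j S between n3,n1
  Y(C2) = 0.000+0.0006745j S between n1,n2
  Y(R2) = 0.006803+0.000j S between n3,n4
  Y(L2) = 0.000-0.04793j S between n5,n3
  Y(R3) = 0.02062+0.000j S between n2,n1
  I2: injects 1.24 A into n1 (from n3)
  Y(R4) = 0.009434+0.000j S between n3,n0
  Y(C3) = 0.000+0.001243j S between n0,n2
  Y(R5) = 0.001247+0.000j S between n4,n3
  Y(C4) = 0.000+0.02761j S between n1,n5
  Y(L3) = 0.000-0.2178j S between n1,n5
  Y(L4) = 0.000-0.09027j S between n5,n2
  Y(R6) = 0.3546+0.000j S between n4,n3
  I3: injects 0.0122 A into n3 (from n4)
  Y(R7) = 0.0001931+0.000j S between n3,n0
  I4: injects 0.0122 A into n2 (from n3)
  V1: constraint V(n5)−V(n1) = 21.9
  V2: constraint V(n1)−V(n3) = 3.45
Assemble and solve the 7×7 MNA system:
  V(n1)=3.093+10.77j  V(n2)=17.80+0.5900j  V(n3)=-0.3570+10.77j  V(n4)=-0.3876+10.77j  V(n5)=24.99+10.77j
  i(V1)=-0.9187+6.029j  i(V2)=0.6313+0.8588j

5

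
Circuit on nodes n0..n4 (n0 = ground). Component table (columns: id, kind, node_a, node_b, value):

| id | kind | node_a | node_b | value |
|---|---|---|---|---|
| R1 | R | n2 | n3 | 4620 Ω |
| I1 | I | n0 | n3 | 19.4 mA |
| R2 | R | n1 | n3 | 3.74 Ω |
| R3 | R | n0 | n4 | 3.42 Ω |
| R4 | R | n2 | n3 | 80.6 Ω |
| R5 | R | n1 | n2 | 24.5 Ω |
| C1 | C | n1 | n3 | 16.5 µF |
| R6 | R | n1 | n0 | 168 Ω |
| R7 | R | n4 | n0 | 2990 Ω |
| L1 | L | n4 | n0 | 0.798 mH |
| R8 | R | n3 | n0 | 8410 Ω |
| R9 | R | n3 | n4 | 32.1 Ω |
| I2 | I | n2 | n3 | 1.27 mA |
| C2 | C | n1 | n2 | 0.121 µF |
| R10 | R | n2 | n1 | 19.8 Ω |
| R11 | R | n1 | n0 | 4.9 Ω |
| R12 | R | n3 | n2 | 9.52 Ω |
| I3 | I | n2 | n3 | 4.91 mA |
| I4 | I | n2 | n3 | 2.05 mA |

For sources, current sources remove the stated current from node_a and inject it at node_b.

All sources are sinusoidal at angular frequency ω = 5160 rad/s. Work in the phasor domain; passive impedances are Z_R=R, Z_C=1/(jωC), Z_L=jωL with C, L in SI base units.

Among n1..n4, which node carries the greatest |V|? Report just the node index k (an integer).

Apply KCL at each of the 4 non-ground nodes and solve the resulting linear system.
Node n1: branches {R2, R5, C1, R6, C2, R10, R11} → V_1 = 0.07417+0.002439j
Node n2: branches {R1, R4, R5, I2, C2, R10, R12, I3, I4} → V_2 = 0.06660-0.005131j
Node n3: branches {R1, I1, R2, R4, C1, R8, R9, I2, R12, I3, I4} → V_3 = 0.1307-0.01105j
Node n4: branches {R3, R7, L1, R9} → V_4 = 0.008558+0.005354j

3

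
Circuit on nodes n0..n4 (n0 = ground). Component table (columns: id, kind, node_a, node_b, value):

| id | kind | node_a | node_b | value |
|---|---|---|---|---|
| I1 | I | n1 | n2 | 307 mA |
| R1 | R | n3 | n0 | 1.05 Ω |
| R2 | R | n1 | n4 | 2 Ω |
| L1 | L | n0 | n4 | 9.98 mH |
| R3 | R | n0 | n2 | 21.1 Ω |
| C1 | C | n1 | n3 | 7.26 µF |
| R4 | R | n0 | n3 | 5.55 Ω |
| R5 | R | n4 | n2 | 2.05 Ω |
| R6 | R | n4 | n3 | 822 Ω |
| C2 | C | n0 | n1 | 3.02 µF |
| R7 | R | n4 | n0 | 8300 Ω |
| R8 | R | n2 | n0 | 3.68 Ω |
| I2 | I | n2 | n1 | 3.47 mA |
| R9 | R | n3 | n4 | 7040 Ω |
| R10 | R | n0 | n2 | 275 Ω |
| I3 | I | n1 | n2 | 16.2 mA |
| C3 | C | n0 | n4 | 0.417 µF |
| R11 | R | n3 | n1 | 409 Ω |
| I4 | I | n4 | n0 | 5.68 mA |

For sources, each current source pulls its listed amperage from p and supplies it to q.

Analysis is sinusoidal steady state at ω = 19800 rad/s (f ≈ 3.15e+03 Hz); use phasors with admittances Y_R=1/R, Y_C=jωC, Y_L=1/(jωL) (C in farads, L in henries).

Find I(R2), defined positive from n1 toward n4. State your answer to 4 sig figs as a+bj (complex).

Element admittances at ω=19800 rad/s:
  I1: injects 0.307 A into n2 (from n1)
  Y(R1) = 0.9524+0.000j S between n3,n0
  Y(R2) = 0.5000+0.000j S between n1,n4
  Y(L1) = 0.000-0.005061j S between n0,n4
  Y(R3) = 0.04739+0.000j S between n0,n2
  Y(C1) = 0.000+0.1437j S between n1,n3
  Y(R4) = 0.1802+0.000j S between n0,n3
  Y(R5) = 0.4878+0.000j S between n4,n2
  Y(R6) = 0.001217+0.000j S between n4,n3
  Y(C2) = 0.000+0.05980j S between n0,n1
  Y(R7) = 0.0001205+0.000j S between n4,n0
  Y(R8) = 0.2717+0.000j S between n2,n0
  I2: injects 0.00347 A into n1 (from n2)
  Y(R9) = 0.0001420+0.000j S between n3,n4
  Y(R10) = 0.003636+0.000j S between n0,n2
  I3: injects 0.0162 A into n2 (from n1)
  Y(C3) = 0.000+0.008257j S between n0,n4
  Y(R11) = 0.002445+0.000j S between n3,n1
  I4: injects 0.00568 A into n0 (from n4)
Assemble and solve the 4×4 MNA system:
  V(n1)=-0.4491+0.5605j  V(n2)=0.3628+0.2425j  V(n3)=-0.07766-0.04530j  V(n4)=-0.05265+0.4030j

-0.1982+0.07877j A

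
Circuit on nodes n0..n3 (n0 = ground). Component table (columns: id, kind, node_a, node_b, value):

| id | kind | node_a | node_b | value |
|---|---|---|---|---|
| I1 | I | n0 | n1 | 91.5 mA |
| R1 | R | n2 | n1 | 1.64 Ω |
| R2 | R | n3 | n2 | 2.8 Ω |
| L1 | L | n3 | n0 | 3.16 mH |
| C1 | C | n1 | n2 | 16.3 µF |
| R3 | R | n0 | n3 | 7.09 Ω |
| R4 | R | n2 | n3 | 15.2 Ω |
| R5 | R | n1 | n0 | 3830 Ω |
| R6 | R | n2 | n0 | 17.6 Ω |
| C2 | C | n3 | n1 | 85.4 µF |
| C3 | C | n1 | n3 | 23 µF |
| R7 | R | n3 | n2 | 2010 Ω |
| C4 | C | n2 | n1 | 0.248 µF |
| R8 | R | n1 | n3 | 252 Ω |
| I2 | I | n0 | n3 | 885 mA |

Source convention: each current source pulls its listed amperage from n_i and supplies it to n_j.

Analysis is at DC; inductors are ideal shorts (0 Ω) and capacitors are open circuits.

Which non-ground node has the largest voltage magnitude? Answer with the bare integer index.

1

MNA unknowns: 3 node voltages V₁..V_3 plus 1 source current (L1)
I1: z[0]−=0.0915, z[1]+=0.0915
R1: Y=0.6098 on G[2,1]
R2: Y=0.3571 on G[3,2]
L1: row V3−V0=0, i_L1 at 3,0
C1: Y=0.000 on G[1,2]
R3: Y=0.1410 on G[0,3]
R4: Y=0.06579 on G[2,3]
R5: Y=0.0002611 on G[1,0]
R6: Y=0.05682 on G[2,0]
C2: Y=0.000 on G[3,1]
C3: Y=0.000 on G[1,3]
R7: Y=0.0004975 on G[3,2]
C4: Y=0.000 on G[2,1]
R8: Y=0.003968 on G[1,3]
I2: z[0]−=0.885, z[3]+=0.885
solve → V1=0.3353, V2=0.1876, V3=0.000
aux → i_L1=0.9658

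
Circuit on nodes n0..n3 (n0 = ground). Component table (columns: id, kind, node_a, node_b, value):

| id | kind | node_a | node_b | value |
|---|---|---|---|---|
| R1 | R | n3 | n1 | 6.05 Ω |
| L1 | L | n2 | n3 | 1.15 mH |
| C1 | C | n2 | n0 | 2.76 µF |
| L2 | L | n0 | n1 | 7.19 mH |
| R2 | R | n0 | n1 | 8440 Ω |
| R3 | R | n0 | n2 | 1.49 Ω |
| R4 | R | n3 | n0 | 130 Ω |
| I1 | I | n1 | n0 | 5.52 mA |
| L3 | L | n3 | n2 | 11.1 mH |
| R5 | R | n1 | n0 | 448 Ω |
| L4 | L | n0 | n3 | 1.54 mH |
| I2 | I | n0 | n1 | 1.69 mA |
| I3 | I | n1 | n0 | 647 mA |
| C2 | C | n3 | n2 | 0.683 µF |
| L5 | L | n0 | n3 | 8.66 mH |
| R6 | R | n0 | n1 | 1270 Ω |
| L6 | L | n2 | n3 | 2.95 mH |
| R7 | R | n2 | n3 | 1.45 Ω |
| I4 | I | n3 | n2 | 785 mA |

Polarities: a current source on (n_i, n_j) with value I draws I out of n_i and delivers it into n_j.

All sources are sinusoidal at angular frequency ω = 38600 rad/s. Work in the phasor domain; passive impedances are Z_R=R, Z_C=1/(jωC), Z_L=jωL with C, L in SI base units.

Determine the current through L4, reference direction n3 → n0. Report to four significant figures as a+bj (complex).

MNA unknowns: 3 node voltages V₁..V_3
R1: Y=0.1653+0.000j on G[3,1]
L1: Y=0.000-0.02253j on G[2,3]
C1: Y=0.000+0.1065j on G[2,0]
L2: Y=0.000-0.003603j on G[0,1]
R2: Y=0.0001185+0.000j on G[0,1]
R3: Y=0.6711+0.000j on G[0,2]
R4: Y=0.007692+0.000j on G[3,0]
I1: z[1]−=0.00552, z[0]+=0.00552
L3: Y=0.000-0.002334j on G[3,2]
R5: Y=0.002232+0.000j on G[1,0]
L4: Y=0.000-0.01682j on G[0,3]
I2: z[0]−=0.00169, z[1]+=0.00169
I3: z[1]−=0.647, z[0]+=0.647
C2: Y=0.000+0.02636j on G[3,2]
L5: Y=0.000-0.002992j on G[0,3]
R6: Y=0.0007874+0.000j on G[0,1]
L6: Y=0.000-0.008782j on G[2,3]
R7: Y=0.6897+0.000j on G[2,3]
I4: z[3]−=0.785, z[2]+=0.785
solve → V1=-6.714-0.2561j, V2=-0.8966+0.02289j, V3=-2.909-0.1146j

-0.001927+0.04894j A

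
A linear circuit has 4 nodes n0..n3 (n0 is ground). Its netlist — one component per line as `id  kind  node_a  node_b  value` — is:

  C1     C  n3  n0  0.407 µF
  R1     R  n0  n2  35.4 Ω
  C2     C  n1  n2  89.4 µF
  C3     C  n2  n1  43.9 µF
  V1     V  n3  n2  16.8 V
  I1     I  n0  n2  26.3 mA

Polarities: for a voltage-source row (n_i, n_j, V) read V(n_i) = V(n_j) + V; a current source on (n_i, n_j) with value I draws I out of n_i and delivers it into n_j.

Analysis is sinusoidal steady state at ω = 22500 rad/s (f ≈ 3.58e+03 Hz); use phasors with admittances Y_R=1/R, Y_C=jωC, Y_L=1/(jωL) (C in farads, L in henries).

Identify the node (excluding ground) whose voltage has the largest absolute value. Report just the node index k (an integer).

3

MNA unknowns: 3 node voltages V₁..V_3 plus 1 source current (V1)
C1: Y=0.000+0.009157j on G[3,0]
R1: Y=0.02825+0.000j on G[0,2]
C2: Y=0.000+2.012j on G[1,2]
C3: Y=0.000+0.9878j on G[2,1]
V1: row V3−V2=16.8, i_V1 at 3,2
I1: z[0]−=0.0263, z[2]+=0.0263
solve → V1=-0.7551-5.201j, V2=-0.7551-5.201j, V3=16.04-5.201j
aux → i_V1=-0.04763-0.1469j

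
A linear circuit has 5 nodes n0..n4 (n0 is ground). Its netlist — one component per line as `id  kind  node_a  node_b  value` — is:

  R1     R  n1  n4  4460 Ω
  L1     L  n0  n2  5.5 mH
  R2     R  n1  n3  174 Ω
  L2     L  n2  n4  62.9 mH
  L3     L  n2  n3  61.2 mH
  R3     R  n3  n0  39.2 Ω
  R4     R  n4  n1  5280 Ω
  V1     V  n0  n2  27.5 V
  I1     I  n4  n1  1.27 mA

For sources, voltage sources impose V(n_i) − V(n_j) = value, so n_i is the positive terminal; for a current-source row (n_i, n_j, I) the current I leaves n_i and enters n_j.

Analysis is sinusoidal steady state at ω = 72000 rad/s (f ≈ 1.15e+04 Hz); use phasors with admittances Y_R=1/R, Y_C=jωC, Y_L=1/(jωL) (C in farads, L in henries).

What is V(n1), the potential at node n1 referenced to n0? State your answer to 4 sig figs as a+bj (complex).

-0.5116+1.099j V

Apply KCL at each of the 4 non-ground nodes and solve the resulting linear system.
Node n1: branches {R1, R2, R4, I1} → V_1 = -0.5116+1.099j
Node n2: branches {L1, L2, L3, V1} → V_2 = -27.50+0.000j
Node n3: branches {R2, L3, R3} → V_3 = -0.09698+0.4009j
Node n4: branches {R1, L2, R4, I1} → V_4 = -9.343+10.79j
Source currents: i(V1)=-0.002474+0.07967j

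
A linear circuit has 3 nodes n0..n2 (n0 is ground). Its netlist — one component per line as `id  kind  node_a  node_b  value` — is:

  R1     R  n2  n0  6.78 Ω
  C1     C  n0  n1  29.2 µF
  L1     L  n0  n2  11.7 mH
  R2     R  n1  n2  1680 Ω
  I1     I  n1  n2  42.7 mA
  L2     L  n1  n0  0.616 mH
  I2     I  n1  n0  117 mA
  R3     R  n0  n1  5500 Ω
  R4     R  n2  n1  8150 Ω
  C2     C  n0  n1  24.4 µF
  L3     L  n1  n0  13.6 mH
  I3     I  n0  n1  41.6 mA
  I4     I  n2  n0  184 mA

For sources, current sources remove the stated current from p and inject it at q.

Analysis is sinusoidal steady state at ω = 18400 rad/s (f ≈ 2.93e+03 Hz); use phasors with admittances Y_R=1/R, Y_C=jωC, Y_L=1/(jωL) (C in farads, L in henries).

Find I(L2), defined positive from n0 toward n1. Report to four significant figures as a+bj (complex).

Apply KCL at each of the 2 non-ground nodes and solve the resulting linear system.
Node n1: branches {C1, R2, I1, L2, I2, R3, R4, C2, L3, I3} → V_1 = -0.0001572+0.1329j
Node n2: branches {R1, L1, R2, I1, R4, I4} → V_2 = -0.9525-0.02921j

-0.01172-1.387e-05j A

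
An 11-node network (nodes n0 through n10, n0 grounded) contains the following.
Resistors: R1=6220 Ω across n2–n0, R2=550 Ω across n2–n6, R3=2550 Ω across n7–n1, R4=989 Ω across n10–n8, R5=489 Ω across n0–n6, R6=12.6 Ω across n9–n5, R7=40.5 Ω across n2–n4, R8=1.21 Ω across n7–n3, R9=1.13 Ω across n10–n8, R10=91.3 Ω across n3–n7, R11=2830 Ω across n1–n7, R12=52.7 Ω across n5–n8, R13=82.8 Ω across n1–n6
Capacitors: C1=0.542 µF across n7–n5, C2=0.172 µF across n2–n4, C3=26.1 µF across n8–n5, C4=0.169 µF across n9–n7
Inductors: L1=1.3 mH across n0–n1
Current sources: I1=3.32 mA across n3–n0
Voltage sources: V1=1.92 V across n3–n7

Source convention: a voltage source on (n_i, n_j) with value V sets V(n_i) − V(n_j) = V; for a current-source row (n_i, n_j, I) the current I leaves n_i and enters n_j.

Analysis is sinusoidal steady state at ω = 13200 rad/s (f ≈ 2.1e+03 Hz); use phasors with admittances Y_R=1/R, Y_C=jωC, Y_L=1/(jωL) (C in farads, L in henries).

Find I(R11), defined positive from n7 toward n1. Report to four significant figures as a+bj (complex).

-0.001574+0.000j A

Apply KCL at each of the 10 non-ground nodes and solve the resulting linear system.
Node n1: branches {R3, L1, R11, R13} → V_1 = -0.001812-0.05691j
Node n2: branches {R1, R2, C2, R7} → V_2 = -0.001409-0.04426j
Node n3: branches {R8, I1, R10, V1} → V_3 = -2.535-0.05691j
Node n4: branches {C2, R7} → V_4 = -0.001409-0.04426j
Node n5: branches {C1, R6, C3, R12} → V_5 = -4.455-0.05691j
Node n6: branches {R2, R5, R13} → V_6 = -0.001534-0.04817j
Node n7: branches {C1, R3, R8, R10, R11, C4, V1} → V_7 = -4.455-0.05691j
Node n8: branches {R4, R9, C3, R12} → V_8 = -4.455-0.05691j
Node n9: branches {R6, C4} → V_9 = -4.455-0.05691j
Node n10: branches {R4, R9} → V_10 = -4.455-0.05691j
Source currents: i(V1)=-1.611+0.000j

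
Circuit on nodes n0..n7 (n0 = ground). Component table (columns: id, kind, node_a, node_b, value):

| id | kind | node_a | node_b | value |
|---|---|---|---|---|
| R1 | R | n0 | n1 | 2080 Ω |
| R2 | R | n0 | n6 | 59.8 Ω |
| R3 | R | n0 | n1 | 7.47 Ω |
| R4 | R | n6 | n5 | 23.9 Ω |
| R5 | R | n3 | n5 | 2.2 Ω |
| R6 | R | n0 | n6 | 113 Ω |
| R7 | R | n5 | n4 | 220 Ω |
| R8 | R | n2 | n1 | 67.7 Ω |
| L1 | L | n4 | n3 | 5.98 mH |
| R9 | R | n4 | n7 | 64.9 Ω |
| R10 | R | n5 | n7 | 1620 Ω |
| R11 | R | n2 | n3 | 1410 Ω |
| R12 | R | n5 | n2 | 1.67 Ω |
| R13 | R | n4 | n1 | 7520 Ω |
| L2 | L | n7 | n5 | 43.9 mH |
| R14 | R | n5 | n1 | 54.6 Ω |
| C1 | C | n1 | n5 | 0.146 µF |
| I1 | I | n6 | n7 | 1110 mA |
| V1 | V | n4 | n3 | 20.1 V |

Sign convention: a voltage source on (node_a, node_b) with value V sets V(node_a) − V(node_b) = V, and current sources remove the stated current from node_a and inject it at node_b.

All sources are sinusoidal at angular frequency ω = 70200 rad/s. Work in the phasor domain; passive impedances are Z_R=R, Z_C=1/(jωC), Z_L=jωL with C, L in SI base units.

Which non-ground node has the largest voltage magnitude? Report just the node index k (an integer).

7

Element admittances at ω=70200 rad/s:
  Y(R1) = 0.0004808+0.000j S between n0,n1
  Y(R2) = 0.01672+0.000j S between n0,n6
  Y(R3) = 0.1339+0.000j S between n0,n1
  Y(R4) = 0.04184+0.000j S between n6,n5
  Y(R5) = 0.4545+0.000j S between n3,n5
  Y(R6) = 0.008850+0.000j S between n0,n6
  Y(R7) = 0.004545+0.000j S between n5,n4
  Y(R8) = 0.01477+0.000j S between n2,n1
  Y(L1) = 0.000-0.002382j S between n4,n3
  Y(R9) = 0.01541+0.000j S between n4,n7
  Y(R10) = 0.0006173+0.000j S between n5,n7
  Y(R11) = 0.0007092+0.000j S between n2,n3
  Y(R12) = 0.5988+0.000j S between n5,n2
  Y(R13) = 0.0001330+0.000j S between n4,n1
  Y(L2) = 0.000-0.0003245j S between n7,n5
  Y(R14) = 0.01832+0.000j S between n5,n1
  Y(C1) = 0.000+0.01025j S between n1,n5
  I1: injects 1.11 A into n7 (from n6)
  V1: constraint V(n4)−V(n3) = 20.1
Assemble and solve the 8×8 MNA system:
  V(n1)=2.002+0.1744j  V(n2)=9.401-1.437j  V(n3)=11.66-1.415j  V(n4)=31.76-1.415j  V(n5)=9.581-1.476j  V(n6)=-10.52-0.9164j  V(n7)=100.1+0.4166j
  i(V1)=0.9487+0.07603j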